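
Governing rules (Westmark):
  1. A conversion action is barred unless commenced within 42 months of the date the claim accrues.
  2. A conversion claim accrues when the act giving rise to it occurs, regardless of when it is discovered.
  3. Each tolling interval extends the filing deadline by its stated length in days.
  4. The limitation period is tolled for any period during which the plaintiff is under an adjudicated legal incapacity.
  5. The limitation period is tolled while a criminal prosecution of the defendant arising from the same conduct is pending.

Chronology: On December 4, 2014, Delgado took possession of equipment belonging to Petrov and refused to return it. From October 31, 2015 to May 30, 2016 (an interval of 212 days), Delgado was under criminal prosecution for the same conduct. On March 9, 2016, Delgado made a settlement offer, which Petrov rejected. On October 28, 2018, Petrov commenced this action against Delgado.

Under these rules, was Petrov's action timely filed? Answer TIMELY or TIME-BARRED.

TIMELY

The limitation period began to run on December 4, 2014.
42 months from December 4, 2014 is June 4, 2018.
The pending criminal prosecution from October 31, 2015 to May 30, 2016 tolled the period for 212 days, extending the deadline to January 2, 2019.
The other events in the timeline have no effect on the limitation period under the stated rules.
Filing on October 28, 2018 beat the January 2, 2019 deadline — the action is timely.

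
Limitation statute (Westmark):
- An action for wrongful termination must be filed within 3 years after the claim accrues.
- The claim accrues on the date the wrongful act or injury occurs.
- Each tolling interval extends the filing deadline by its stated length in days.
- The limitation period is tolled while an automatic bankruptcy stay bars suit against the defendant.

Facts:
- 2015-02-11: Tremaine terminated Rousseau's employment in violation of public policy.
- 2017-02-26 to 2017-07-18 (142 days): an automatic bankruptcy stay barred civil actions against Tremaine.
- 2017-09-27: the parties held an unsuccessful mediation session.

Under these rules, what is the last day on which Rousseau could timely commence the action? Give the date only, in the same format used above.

2018-07-03

The claim accrued on 2015-02-11, when the wrongful act occurred.
The untolled deadline — 3 years after 2015-02-11 — is 2018-02-11.
The automatic bankruptcy stay from 2017-02-26 to 2017-07-18 tolled the period for 142 days, extending the deadline to 2018-07-03.
Nothing else in the chronology tolls or restarts the period.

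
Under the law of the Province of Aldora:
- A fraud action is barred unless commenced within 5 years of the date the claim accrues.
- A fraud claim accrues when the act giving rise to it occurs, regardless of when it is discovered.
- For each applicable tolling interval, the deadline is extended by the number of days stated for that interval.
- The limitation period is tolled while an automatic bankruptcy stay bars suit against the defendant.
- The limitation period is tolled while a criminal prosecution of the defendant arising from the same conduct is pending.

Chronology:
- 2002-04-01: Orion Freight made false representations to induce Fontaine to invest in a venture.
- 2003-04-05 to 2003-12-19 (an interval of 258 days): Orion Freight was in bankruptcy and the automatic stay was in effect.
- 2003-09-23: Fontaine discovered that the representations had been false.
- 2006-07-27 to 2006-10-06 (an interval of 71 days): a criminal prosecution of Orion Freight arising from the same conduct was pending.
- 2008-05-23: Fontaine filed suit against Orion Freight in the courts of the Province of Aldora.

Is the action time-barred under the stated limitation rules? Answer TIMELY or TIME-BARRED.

The claim accrued on 2002-04-01, when the wrongful act occurred; under the stated occurrence rule the 2003-09-23 discovery does not delay accrual.
5 years from 2002-04-01 is 2007-04-01.
The period was tolled for 258 days by the automatic bankruptcy stay (2003-04-05 to 2003-12-19), pushing the deadline to 2007-12-15.
The pending criminal prosecution from 2006-07-27 to 2006-10-06 tolled the period for 71 days, extending the deadline to 2008-02-24.
Fontaine filed on 2008-05-23, after the 2008-02-24 deadline, so the action is time-barred.

TIME-BARRED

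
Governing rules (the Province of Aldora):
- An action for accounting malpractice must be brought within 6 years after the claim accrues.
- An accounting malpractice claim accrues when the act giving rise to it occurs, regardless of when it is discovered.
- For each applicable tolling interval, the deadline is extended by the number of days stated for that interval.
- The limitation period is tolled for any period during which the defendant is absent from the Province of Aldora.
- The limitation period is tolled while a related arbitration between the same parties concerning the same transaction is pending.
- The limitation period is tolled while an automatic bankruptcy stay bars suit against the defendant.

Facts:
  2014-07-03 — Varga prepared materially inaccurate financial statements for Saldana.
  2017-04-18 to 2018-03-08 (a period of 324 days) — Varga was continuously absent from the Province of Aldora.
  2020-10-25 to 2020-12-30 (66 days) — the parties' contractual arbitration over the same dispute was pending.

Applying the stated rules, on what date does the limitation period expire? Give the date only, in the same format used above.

The limitation period began to run on 2014-07-03.
The untolled deadline — 6 years after 2014-07-03 — is 2020-07-03.
The defendant's absence from the jurisdiction from 2017-04-18 to 2018-03-08 tolled the period for 324 days, extending the deadline to 2021-05-23.
The period was tolled for 66 days by the pending related arbitration (2020-10-25 to 2020-12-30), pushing the deadline to 2021-07-28.

2021-07-28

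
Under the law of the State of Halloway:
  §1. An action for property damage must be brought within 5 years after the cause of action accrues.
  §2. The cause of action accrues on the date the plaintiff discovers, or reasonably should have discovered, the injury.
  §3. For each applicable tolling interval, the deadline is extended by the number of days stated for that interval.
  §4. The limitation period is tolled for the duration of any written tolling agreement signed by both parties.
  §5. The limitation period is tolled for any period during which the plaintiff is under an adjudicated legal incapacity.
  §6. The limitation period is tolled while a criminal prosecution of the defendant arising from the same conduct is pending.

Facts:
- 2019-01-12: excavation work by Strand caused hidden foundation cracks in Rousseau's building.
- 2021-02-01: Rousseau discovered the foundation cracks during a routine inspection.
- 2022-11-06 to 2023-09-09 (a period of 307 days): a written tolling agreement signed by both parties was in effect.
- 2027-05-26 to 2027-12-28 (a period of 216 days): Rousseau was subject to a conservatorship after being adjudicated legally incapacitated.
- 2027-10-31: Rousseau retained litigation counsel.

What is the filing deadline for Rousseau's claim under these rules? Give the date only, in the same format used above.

2026-12-05

Accrual is tied to discovery, so the period began on 2021-02-01 rather than on 2019-01-12 when the act occurred.
Adding the 5 years base period to 2021-02-01 gives a deadline of 2026-02-01, before any tolling.
Because the written tolling agreement ran from 2022-11-06 to 2023-09-09, the deadline is extended by 307 days to 2026-12-05.
The plaintiff's legal incapacity starting 2027-05-26 came too late — the period had run on 2026-12-05 — and so does not extend the deadline.
Nothing else in the chronology tolls or restarts the period.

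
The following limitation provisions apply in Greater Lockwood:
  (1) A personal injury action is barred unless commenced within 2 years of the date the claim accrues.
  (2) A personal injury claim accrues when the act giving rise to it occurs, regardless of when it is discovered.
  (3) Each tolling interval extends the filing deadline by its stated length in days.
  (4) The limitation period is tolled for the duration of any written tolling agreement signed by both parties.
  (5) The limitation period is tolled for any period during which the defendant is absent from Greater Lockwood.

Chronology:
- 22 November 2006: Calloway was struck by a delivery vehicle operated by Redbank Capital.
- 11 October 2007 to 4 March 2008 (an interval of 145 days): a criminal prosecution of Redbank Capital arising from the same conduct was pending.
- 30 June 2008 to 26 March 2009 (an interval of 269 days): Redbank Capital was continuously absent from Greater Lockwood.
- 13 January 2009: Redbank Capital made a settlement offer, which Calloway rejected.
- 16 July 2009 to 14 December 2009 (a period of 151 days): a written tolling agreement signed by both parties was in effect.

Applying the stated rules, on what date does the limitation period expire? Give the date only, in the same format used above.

16 January 2010

The limitation period began to run on 22 November 2006.
2 years from 22 November 2006 is 22 November 2008.
The defendant's absence from the jurisdiction from 30 June 2008 to 26 March 2009 tolled the period for 269 days, extending the deadline to 18 August 2009.
The period was tolled for 151 days by the written tolling agreement (16 July 2009 to 14 December 2009), pushing the deadline to 16 January 2010.
The pending criminal prosecution from 11 October 2007 to 4 March 2008 does not toll the period, because no stated rule makes a criminal prosecution a tolling event.
None of the other events listed affects the running of the period under the stated rules.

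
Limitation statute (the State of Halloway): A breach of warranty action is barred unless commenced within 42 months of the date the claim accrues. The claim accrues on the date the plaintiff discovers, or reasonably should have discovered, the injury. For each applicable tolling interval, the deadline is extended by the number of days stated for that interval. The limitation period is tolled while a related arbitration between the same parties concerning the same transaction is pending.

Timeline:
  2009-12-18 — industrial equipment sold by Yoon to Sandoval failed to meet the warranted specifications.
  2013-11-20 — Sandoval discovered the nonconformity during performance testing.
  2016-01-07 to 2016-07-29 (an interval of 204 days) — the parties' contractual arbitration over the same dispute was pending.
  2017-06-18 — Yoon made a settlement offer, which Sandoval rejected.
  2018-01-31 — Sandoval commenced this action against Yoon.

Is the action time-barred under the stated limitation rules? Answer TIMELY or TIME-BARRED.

Under the discovery rule, the claim accrued on 2013-11-20, when Sandoval discovered the injury — not on the 2009-12-18 date of the underlying act.
The untolled deadline — 42 months after 2013-11-20 — is 2017-05-20.
Because the pending related arbitration ran from 2016-01-07 to 2016-07-29, the deadline is extended by 204 days to 2017-12-10.
Nothing else in the chronology tolls or restarts the period.
Filing on 2018-01-31 missed the 2017-12-10 deadline — the action is time-barred.

TIME-BARRED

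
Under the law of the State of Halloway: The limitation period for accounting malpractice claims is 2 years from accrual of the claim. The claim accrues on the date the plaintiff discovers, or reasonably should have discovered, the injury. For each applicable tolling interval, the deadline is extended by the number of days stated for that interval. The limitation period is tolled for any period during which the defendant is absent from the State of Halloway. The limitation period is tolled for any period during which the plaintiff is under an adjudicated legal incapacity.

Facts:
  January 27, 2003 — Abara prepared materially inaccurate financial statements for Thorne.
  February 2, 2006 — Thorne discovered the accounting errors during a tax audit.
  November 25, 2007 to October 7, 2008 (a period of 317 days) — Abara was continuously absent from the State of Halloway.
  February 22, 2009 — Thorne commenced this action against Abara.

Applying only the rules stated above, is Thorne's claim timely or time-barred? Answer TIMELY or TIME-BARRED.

Under the discovery rule, the claim accrued on February 2, 2006, when Thorne discovered the injury — not on the January 27, 2003 date of the underlying act.
Adding the 2 years base period to February 2, 2006 gives a deadline of February 2, 2008, before any tolling.
The defendant's absence from the jurisdiction from November 25, 2007 to October 7, 2008 tolled the period for 317 days, extending the deadline to December 15, 2008.
Thorne filed on February 22, 2009, after the December 15, 2008 deadline, so the action is time-barred.

TIME-BARRED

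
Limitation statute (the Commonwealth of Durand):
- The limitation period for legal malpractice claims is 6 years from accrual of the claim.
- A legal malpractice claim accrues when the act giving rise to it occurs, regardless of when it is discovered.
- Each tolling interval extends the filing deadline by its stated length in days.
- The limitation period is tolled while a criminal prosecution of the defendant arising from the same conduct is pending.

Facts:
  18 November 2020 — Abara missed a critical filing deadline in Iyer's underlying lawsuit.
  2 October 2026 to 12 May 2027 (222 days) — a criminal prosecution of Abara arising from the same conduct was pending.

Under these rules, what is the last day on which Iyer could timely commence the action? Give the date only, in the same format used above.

28 June 2027

The claim accrued on 18 November 2020, the date of the act.
Adding the 6 years base period to 18 November 2020 gives a deadline of 18 November 2026, before any tolling.
The period was tolled for 222 days by the pending criminal prosecution (2 October 2026 to 12 May 2027), pushing the deadline to 28 June 2027.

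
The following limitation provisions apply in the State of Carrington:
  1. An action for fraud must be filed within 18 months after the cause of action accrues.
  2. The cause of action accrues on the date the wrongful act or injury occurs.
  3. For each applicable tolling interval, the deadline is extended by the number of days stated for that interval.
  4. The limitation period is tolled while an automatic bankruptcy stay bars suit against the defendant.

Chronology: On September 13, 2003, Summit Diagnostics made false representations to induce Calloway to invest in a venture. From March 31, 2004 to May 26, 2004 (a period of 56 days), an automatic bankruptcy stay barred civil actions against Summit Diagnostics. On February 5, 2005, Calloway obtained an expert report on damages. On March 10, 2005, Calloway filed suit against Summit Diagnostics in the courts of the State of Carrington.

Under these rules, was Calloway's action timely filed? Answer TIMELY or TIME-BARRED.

TIMELY

The limitation period began to run on September 13, 2003.
Adding the 18 months base period to September 13, 2003 gives a deadline of March 13, 2005, before any tolling.
The period was tolled for 56 days by the automatic bankruptcy stay (March 31, 2004 to May 26, 2004), pushing the deadline to May 8, 2005.
None of the other events listed affects the running of the period under the stated rules.
The March 10, 2005 filing precedes the May 8, 2005 deadline; the claim is timely.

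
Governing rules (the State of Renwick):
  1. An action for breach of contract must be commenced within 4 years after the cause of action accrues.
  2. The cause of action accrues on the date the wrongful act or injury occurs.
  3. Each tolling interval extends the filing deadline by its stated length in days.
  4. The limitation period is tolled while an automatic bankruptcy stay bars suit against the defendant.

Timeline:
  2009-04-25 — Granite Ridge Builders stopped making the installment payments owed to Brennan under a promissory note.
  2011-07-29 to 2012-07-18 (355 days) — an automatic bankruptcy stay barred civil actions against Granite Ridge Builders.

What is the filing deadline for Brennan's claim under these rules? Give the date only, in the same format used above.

2014-04-15

The cause of action accrued on 2009-04-25, the date of the act.
Adding the 4 years base period to 2009-04-25 gives a deadline of 2013-04-25, before any tolling.
The period was tolled for 355 days by the automatic bankruptcy stay (2011-07-29 to 2012-07-18), pushing the deadline to 2014-04-15.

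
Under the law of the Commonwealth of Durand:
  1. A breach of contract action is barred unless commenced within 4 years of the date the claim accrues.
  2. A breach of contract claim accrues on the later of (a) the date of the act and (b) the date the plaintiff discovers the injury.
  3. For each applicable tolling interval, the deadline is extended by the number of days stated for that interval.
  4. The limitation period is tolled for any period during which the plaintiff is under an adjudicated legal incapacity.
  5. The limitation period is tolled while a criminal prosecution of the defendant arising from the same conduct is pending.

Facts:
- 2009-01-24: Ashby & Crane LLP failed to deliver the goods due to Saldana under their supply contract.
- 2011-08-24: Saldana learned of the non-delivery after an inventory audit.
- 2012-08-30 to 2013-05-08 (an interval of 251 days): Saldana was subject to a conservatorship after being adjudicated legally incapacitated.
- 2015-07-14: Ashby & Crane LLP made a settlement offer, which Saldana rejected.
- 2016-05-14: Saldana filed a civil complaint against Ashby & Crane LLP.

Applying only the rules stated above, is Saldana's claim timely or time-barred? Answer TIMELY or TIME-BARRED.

Taking the later of the act (2009-01-24) and discovery (2011-08-24), the claim accrued on 2011-08-24.
The untolled deadline — 4 years after 2011-08-24 — is 2015-08-24.
The plaintiff's legal incapacity from 2012-08-30 to 2013-05-08 tolled the period for 251 days, extending the deadline to 2016-05-01.
None of the other events listed affects the running of the period under the stated rules.
Filing on 2016-05-14 missed the 2016-05-01 deadline — the action is time-barred.

TIME-BARRED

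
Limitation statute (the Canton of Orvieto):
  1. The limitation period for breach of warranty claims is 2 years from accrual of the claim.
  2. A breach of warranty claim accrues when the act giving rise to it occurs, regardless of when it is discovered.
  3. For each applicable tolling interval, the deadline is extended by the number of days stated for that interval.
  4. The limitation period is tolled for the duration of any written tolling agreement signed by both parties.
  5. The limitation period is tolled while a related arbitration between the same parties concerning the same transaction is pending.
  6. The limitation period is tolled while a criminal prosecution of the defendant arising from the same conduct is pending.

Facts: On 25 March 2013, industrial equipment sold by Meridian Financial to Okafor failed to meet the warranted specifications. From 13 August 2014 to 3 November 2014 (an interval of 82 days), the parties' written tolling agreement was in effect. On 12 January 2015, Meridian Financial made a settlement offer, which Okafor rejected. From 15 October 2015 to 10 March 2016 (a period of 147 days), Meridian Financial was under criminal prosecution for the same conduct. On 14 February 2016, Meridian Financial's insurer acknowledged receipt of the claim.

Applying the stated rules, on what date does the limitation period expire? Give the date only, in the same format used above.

The limitation period began to run on 25 March 2013.
The untolled deadline — 2 years after 25 March 2013 — is 25 March 2015.
The period was tolled for 82 days by the written tolling agreement (13 August 2014 to 3 November 2014), pushing the deadline to 15 June 2015.
By the time the pending criminal prosecution began on 15 October 2015, the limitation period had already expired on 15 June 2015; that interval cannot revive it.
Nothing else in the chronology tolls or restarts the period.

15 June 2015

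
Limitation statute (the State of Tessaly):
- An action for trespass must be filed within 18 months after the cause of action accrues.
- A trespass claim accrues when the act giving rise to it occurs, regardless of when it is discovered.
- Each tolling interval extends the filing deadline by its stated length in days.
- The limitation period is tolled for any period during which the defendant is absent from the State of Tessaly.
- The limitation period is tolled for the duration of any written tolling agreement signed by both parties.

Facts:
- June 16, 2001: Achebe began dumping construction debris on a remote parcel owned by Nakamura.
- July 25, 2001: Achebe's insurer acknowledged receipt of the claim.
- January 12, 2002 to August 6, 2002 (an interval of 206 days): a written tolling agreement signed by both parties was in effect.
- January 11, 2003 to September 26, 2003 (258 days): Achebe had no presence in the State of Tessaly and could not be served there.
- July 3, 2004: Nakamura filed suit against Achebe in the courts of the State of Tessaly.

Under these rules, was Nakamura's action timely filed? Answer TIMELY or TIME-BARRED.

TIME-BARRED

The cause of action accrued on June 16, 2001, the date of the act.
18 months from June 16, 2001 is December 16, 2002.
Because the written tolling agreement ran from January 12, 2002 to August 6, 2002, the deadline is extended by 206 days to July 10, 2003.
The defendant's absence from the jurisdiction from January 11, 2003 to September 26, 2003 tolled the period for 258 days, extending the deadline to March 24, 2004.
Nothing else in the chronology tolls or restarts the period.
Filing on July 3, 2004 missed the March 24, 2004 deadline — the action is time-barred.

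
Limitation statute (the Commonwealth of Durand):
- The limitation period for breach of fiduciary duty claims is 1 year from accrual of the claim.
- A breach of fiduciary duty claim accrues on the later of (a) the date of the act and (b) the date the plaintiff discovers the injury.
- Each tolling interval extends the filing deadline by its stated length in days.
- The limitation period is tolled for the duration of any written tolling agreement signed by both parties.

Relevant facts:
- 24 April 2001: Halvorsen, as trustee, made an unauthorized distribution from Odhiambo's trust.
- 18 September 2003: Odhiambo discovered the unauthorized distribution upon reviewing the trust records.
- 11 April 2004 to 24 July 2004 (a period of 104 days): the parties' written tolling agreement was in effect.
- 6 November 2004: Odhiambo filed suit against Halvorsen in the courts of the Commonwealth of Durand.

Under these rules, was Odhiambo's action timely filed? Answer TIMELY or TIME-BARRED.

TIMELY

Because discovery on 18 September 2003 post-dates the 24 April 2001 act, accrual under the later-of rule falls on 18 September 2003.
The untolled deadline — 1 year after 18 September 2003 — is 18 September 2004.
The written tolling agreement from 11 April 2004 to 24 July 2004 tolled the period for 104 days, extending the deadline to 31 December 2004.
The 6 November 2004 filing precedes the 31 December 2004 deadline; the claim is timely.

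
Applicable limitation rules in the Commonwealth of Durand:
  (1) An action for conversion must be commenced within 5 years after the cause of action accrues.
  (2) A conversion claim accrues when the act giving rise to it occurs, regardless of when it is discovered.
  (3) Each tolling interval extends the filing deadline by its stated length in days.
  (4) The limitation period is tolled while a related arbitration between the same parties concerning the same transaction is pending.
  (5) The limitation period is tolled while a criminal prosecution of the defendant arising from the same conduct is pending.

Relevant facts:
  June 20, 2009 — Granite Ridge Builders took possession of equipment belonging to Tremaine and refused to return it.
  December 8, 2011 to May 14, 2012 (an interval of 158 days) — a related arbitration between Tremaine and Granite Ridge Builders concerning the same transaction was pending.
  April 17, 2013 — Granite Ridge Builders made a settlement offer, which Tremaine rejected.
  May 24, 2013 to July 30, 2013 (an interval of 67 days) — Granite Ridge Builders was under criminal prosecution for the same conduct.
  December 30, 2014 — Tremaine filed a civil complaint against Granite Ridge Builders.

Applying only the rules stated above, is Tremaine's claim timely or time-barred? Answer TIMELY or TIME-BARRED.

The cause of action accrued on June 20, 2009, the date of the act.
The untolled deadline — 5 years after June 20, 2009 — is June 20, 2014.
The pending related arbitration from December 8, 2011 to May 14, 2012 tolled the period for 158 days, extending the deadline to November 25, 2014.
Because the pending criminal prosecution ran from May 24, 2013 to July 30, 2013, the deadline is extended by 67 days to January 31, 2015.
The other events in the timeline have no effect on the limitation period under the stated rules.
Filing on December 30, 2014 beat the January 31, 2015 deadline — the action is timely.

TIMELY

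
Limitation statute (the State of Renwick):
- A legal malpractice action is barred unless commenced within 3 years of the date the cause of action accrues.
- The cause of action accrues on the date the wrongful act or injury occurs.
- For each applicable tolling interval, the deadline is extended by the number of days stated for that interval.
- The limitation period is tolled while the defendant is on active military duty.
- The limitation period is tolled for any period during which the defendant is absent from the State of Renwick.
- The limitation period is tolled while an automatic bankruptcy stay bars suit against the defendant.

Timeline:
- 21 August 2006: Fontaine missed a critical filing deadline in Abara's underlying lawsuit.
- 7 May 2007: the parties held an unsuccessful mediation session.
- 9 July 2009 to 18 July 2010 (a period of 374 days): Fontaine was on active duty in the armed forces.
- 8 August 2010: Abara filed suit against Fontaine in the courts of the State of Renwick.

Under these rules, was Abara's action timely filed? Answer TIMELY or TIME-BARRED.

The claim accrued on 21 August 2006, when the wrongful act occurred.
Adding the 3 years base period to 21 August 2006 gives a deadline of 21 August 2009, before any tolling.
The defendant's active military service from 9 July 2009 to 18 July 2010 tolled the period for 374 days, extending the deadline to 30 August 2010.
None of the other events listed affects the running of the period under the stated rules.
The 8 August 2010 filing precedes the 30 August 2010 deadline; the claim is timely.

TIMELY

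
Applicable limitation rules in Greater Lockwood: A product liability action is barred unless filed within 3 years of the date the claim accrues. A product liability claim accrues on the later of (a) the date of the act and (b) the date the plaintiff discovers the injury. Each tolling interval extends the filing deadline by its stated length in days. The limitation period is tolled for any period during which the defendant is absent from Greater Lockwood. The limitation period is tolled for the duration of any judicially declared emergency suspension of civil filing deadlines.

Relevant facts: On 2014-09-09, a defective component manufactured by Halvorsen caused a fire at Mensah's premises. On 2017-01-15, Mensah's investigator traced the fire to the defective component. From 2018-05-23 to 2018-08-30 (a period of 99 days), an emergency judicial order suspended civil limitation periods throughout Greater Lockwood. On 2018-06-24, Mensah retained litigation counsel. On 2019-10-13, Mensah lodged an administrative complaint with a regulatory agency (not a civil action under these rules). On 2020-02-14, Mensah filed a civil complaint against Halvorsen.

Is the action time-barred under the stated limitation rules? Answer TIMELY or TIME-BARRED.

Taking the later of the act (2014-09-09) and discovery (2017-01-15), the claim accrued on 2017-01-15.
3 years from 2017-01-15 is 2020-01-15.
Because the emergency suspension of filing deadlines ran from 2018-05-23 to 2018-08-30, the deadline is extended by 99 days to 2020-04-23.
Nothing else in the chronology tolls or restarts the period.
Filing on 2020-02-14 beat the 2020-04-23 deadline — the action is timely.

TIMELY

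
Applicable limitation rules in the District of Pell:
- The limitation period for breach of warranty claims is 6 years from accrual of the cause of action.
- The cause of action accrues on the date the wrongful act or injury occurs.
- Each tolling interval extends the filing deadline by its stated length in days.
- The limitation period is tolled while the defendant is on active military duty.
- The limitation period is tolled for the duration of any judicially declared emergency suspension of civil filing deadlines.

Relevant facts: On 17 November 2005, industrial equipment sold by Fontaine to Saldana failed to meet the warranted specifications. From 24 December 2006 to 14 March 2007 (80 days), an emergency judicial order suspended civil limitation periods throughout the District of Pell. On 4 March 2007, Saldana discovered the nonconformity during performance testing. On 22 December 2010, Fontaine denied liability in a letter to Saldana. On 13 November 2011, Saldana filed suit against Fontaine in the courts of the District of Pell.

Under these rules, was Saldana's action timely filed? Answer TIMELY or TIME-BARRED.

TIMELY

Accrual is governed by the date of the act, so the period began to run on 17 November 2005; the later discovery on 4 March 2007 is irrelevant under the stated rule.
6 years from 17 November 2005 is 17 November 2011.
Because the emergency suspension of filing deadlines ran from 24 December 2006 to 14 March 2007, the deadline is extended by 80 days to 5 February 2012.
The other events in the timeline have no effect on the limitation period under the stated rules.
Filing on 13 November 2011 beat the 5 February 2012 deadline — the action is timely.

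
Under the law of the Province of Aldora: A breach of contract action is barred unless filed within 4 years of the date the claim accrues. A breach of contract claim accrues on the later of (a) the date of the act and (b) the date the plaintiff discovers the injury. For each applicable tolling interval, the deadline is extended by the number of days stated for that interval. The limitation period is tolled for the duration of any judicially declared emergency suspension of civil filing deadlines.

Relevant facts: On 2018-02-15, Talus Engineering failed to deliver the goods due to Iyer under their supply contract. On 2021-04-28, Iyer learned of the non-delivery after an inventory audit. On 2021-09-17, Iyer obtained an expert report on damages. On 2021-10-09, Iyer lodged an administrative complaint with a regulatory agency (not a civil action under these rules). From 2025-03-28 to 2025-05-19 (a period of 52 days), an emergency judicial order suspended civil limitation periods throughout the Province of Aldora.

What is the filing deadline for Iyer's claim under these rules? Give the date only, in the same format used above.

2025-06-19

Because discovery on 2021-04-28 post-dates the 2018-02-15 act, accrual under the later-of rule falls on 2021-04-28.
Adding the 4 years base period to 2021-04-28 gives a deadline of 2025-04-28, before any tolling.
Because the emergency suspension of filing deadlines ran from 2025-03-28 to 2025-05-19, the deadline is extended by 52 days to 2025-06-19.
None of the other events listed affects the running of the period under the stated rules.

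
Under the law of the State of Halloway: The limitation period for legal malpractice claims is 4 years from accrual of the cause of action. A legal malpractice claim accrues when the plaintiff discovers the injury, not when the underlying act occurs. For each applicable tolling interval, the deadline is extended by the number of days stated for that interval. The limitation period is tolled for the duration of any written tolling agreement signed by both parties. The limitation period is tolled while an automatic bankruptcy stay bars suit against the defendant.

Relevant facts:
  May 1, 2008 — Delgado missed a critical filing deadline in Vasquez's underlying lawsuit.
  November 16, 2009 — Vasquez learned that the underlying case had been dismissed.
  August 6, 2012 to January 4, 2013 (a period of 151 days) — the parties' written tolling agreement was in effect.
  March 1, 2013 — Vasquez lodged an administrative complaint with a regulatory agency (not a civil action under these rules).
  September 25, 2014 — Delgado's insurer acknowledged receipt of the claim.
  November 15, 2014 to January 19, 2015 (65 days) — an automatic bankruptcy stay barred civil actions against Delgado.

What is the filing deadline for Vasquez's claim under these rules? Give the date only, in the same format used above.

Under the discovery rule, the claim accrued on November 16, 2009, when Vasquez discovered the injury — not on the May 1, 2008 date of the underlying act.
Adding the 4 years base period to November 16, 2009 gives a deadline of November 16, 2013, before any tolling.
The written tolling agreement from August 6, 2012 to January 4, 2013 tolled the period for 151 days, extending the deadline to April 16, 2014.
The automatic bankruptcy stay from November 15, 2014 to January 19, 2015 began after the period had already run on April 16, 2014, so it has no tolling effect.
None of the other events listed affects the running of the period under the stated rules.

April 16, 2014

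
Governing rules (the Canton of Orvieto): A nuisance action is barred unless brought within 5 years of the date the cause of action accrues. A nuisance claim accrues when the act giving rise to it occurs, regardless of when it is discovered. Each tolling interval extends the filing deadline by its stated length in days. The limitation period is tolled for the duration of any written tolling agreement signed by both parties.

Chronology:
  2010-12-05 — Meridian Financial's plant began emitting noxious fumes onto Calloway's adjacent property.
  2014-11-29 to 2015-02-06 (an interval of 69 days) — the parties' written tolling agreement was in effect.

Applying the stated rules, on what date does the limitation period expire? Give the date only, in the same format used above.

The limitation period began to run on 2010-12-05.
The untolled deadline — 5 years after 2010-12-05 — is 2015-12-05.
Because the written tolling agreement ran from 2014-11-29 to 2015-02-06, the deadline is extended by 69 days to 2016-02-12.

2016-02-12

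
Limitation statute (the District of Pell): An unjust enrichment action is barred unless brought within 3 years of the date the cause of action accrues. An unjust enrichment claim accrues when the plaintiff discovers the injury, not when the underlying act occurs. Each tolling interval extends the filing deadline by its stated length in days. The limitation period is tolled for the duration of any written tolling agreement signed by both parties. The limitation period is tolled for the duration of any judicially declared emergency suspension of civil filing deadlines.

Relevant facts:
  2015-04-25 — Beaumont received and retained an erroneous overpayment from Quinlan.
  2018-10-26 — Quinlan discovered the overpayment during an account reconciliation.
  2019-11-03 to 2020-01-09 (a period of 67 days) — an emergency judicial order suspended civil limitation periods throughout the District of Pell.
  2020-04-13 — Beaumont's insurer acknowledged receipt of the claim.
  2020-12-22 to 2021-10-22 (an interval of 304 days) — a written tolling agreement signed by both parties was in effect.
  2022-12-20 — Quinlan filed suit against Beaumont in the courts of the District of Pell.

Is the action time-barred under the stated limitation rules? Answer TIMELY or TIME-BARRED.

TIME-BARRED

Accrual is tied to discovery, so the period began on 2018-10-26 rather than on 2015-04-25 when the act occurred.
Adding the 3 years base period to 2018-10-26 gives a deadline of 2021-10-26, before any tolling.
Because the emergency suspension of filing deadlines ran from 2019-11-03 to 2020-01-09, the deadline is extended by 67 days to 2022-01-01.
Because the written tolling agreement ran from 2020-12-22 to 2021-10-22, the deadline is extended by 304 days to 2022-11-01.
Nothing else in the chronology tolls or restarts the period.
Filing on 2022-12-20 missed the 2022-11-01 deadline — the action is time-barred.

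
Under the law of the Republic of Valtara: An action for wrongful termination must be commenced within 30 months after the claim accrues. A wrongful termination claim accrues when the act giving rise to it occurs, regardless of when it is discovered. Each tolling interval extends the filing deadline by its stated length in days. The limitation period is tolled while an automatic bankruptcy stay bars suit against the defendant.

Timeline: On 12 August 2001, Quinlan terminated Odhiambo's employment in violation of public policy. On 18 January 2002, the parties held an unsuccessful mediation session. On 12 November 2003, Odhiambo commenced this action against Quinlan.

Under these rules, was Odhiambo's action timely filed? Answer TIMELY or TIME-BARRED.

TIMELY

The claim accrued on 12 August 2001, when the wrongful act occurred.
30 months from 12 August 2001 is 12 February 2004.
Nothing else in the chronology tolls or restarts the period.
The 12 November 2003 filing precedes the 12 February 2004 deadline; the claim is timely.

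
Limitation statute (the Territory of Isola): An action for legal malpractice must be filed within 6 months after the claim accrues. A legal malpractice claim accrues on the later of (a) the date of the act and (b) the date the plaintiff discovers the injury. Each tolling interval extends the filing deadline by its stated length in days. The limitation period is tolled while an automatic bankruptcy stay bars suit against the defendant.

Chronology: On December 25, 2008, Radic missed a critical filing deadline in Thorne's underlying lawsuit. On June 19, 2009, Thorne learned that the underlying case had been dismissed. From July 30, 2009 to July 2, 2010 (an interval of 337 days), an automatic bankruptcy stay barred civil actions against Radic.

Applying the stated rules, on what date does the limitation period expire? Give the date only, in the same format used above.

Because discovery on June 19, 2009 post-dates the December 25, 2008 act, accrual under the later-of rule falls on June 19, 2009.
The untolled deadline — 6 months after June 19, 2009 — is December 19, 2009.
Because the automatic bankruptcy stay ran from July 30, 2009 to July 2, 2010, the deadline is extended by 337 days to November 21, 2010.

November 21, 2010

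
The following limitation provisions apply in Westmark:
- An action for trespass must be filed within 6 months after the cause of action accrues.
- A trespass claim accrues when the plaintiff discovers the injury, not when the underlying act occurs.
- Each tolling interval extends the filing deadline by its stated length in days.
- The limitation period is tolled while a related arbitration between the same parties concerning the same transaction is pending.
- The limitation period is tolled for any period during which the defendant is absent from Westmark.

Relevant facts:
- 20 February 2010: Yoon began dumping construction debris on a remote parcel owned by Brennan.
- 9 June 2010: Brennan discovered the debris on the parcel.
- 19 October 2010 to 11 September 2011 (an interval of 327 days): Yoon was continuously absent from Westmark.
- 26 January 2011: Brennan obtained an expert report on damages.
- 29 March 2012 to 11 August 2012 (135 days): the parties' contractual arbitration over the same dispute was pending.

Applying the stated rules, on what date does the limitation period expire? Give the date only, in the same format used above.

1 November 2011

The claim did not accrue until Brennan discovered the injury on 9 June 2010; the 20 February 2010 act date does not start the clock under the stated rule.
Adding the 6 months base period to 9 June 2010 gives a deadline of 9 December 2010, before any tolling.
The period was tolled for 327 days by the defendant's absence from the jurisdiction (19 October 2010 to 11 September 2011), pushing the deadline to 1 November 2011.
The pending related arbitration starting 29 March 2012 came too late — the period had run on 1 November 2011 — and so does not extend the deadline.
None of the other events listed affects the running of the period under the stated rules.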